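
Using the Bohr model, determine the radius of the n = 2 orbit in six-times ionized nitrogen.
0.0302 nm (or 0.3024 Å)

The Bohr radius formula is:
r_n = n² a₀ / Z

where a₀ = 0.0529177 nm is the Bohr radius.

For N⁶⁺ (Z = 7) at n = 2:
r_2 = 2² × 0.0529177 nm / 7
r_2 = 4 × 0.0529177 nm / 7
r_2 = 0.21167 nm / 7
r_2 = 0.0302 nm

The electron orbits at approximately 0.0302 nm from the nucleus.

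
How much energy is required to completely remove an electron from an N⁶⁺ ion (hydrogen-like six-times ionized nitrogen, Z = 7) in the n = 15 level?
2.96302 eV

The ionization energy is the energy needed to remove the electron completely (n → ∞).

For a hydrogen-like ion with Z = 7, E_n = -13.6057 Z² / n² eV.

At n = 15: E_15 = -13.6057 × 7² / 15² = -2.96301911 eV
At n = ∞: E_∞ = 0 eV

Ionization energy = E_∞ - E_15 = 0 - (-2.96301911) = 2.96301911 eV
Ionization energy ≈ 2.96302 eV

This is also called the binding energy of the electron in state n = 15.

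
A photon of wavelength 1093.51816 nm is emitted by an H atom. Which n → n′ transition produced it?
n = 6 → n = 3

First, find the photon energy from the wavelength (hc = 1239.84 eV·nm):
E = hc/λ = 1239.84 eV·nm / 1093.51816 nm = 1.1338083 eV

The energy levels of hydrogen satisfy E_n = -13.6057 / n² eV, so an emission n_i → n_f releases
ΔE = 13.6057 × (1/n_f² − 1/n_i²) eV.

Setting ΔE equal to the photon energy:
1/n_f² − 1/n_i² = 1.1338083 / 13.6057 = 0.083333331

Since 1/n_i² must be positive, we need 1/n_f² > 0.083333331, i.e. n_f ≤ 3. For each allowed n_f, solve n_i = (1/n_f² − 0.083333331)^(−1/2) and check whether it is a whole number:
  n_f = 1: 1/n_i² = 1.000000000 − 0.083333331 = 0.916666669 → n_i = 1.044  (not an integer) ✗
  n_f = 2: 1/n_i² = 0.250000000 − 0.083333331 = 0.166666669 → n_i = 2.449  (not an integer) ✗
  n_f = 3: 1/n_i² = 0.111111111 − 0.083333331 = 0.027777780 → n_i = 6.000  → integer, n_i = 6 ✓

Only n_f = 3 gives an integer upper level, n_i = 6.

The transition is from n = 6 to n = 3 (emission).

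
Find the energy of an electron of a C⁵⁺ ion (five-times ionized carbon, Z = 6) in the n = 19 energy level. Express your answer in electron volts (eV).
-1.36 eV

The energy levels of a hydrogen-like atom are given by:
E_n = -13.6057 Z² / n² eV  (with Z = 6 for C⁵⁺)

For n = 19:
E_19 = -13.6057 × 6² / 19²
E_19 = -13.6057 × 36 / 361
E_19 = -1.36 eV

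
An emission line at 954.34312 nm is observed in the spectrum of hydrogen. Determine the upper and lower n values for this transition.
n = 8 → n = 3

First, find the photon energy from the wavelength (hc = 1239.84 eV·nm):
E = hc/λ = 1239.84 eV·nm / 954.34312 nm = 1.2991554 eV

The energy levels of hydrogen satisfy E_n = -13.6057 / n² eV, so an emission n_i → n_f releases
ΔE = 13.6057 × (1/n_f² − 1/n_i²) eV.

Setting ΔE equal to the photon energy:
1/n_f² − 1/n_i² = 1.2991554 / 13.6057 = 0.095486112

Since 1/n_i² must be positive, we need 1/n_f² > 0.095486112, i.e. n_f ≤ 3. For each allowed n_f, solve n_i = (1/n_f² − 0.095486112)^(−1/2) and check whether it is a whole number:
  n_f = 1: 1/n_i² = 1.000000000 − 0.095486112 = 0.904513888 → n_i = 1.051  (not an integer) ✗
  n_f = 2: 1/n_i² = 0.250000000 − 0.095486112 = 0.154513888 → n_i = 2.544  (not an integer) ✗
  n_f = 3: 1/n_i² = 0.111111111 − 0.095486112 = 0.015624999 → n_i = 8.000  → integer, n_i = 8 ✓

Only n_f = 3 gives an integer upper level, n_i = 8.

The transition is from n = 8 to n = 3 (emission).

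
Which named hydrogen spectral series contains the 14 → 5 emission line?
Pfund series

The spectral series in hydrogen are named based on the final (lower) energy level:
- Lyman series: n_final = 1 (ultraviolet)
- Balmer series: n_final = 2 (visible/near-UV)
- Paschen series: n_final = 3 (infrared)
- Brackett series: n_final = 4 (infrared)
- Pfund series: n_final = 5 (far infrared)

Since this transition ends at n = 5, it belongs to the Pfund series.

For reference, this 14 → 5 line has photon energy
ΔE = 13.6057 eV × (1/5² - 1/14²) = 0.47481116 eV,
corresponding to wavelength λ = hc/ΔE = 1239.84 eV·nm / 0.47481116 eV = 2611.23 nm in the far infrared region.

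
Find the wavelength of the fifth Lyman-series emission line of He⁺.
23.433 nm

The lines of a series are numbered from the longest wavelength (smallest ΔE) outward; the fifth line is the transition from n = n_f + 5 to n_f.
The Lyman series has all transitions ending at n_f = 1.

For He⁺ (Z = 2), the fifth line (ε-line) is the jump from n = 6 to n = 1:
E_6 = -13.6057 × 2² / 6² = -1.51174 eV
E_1 = -13.6057 × 2² / 1² = -54.42280 eV
ΔE = E_6 - E_1 = 52.91106 eV

λ = hc/E = 1239.84 eV·nm / 52.91106 eV
λ = 23.433 nm

This is the ε-line of the Lyman series in He⁺.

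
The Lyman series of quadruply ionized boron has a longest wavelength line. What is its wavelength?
4.86008 nm

The longest wavelength corresponds to the smallest energy transition in the series.
The Lyman series has all transitions ending at n_f = 1.

For B⁴⁺ (Z = 5), the first line (α-line) is the jump from n = 2 to n = 1:
E_2 = -13.6057 × 5² / 2² = -85.0356250 eV
E_1 = -13.6057 × 5² / 1² = -340.1425000 eV
ΔE = E_2 - E_1 = 255.1068750 eV

λ = hc/E = 1239.84 eV·nm / 255.1068750 eV
λ = 4.86008 nm

This is the α-line of the Lyman series in B⁴⁺.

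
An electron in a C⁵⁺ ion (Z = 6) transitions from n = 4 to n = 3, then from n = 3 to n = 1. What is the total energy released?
459.1924 eV

The energy levels of C⁵⁺ are E_n = -13.6057 × 6² / n² eV.

First transition (4 → 3):
ΔE₁ = |E_3 - E_4|
ΔE₁ = |-54.4228000000 - (-30.6128250000)| = 23.8099750 eV

Second transition (3 → 1):
ΔE₂ = |E_1 - E_3|
ΔE₂ = |-489.8052000000 - (-54.4228000000)| = 435.3824000 eV

Total energy released:
E_total = ΔE₁ + ΔE₂ = 23.8099750 + 435.3824000 = 459.1924 eV

Note: This equals the direct transition 4 → 1: 459.1924 eV ✓
Energy is conserved regardless of the path taken.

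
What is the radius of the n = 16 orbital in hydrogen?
13.546937 nm (or 135.469366 Å)

The Bohr radius formula is:
r_n = n² a₀ / Z

where a₀ = 0.052917721 nm is the Bohr radius.

For H (Z = 1) at n = 16:
r_16 = 16² × 0.052917721 nm / 1
r_16 = 256 × 0.052917721 nm / 1
r_16 = 13.5469366 nm / 1
r_16 = 13.546937 nm

The electron orbits at approximately 13.546937 nm from the nucleus.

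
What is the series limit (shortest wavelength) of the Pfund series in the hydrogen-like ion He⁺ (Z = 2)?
569.541 nm

The series limit corresponds to the transition from n = ∞ to n = 5.
This is the highest energy (shortest wavelength) transition in the Pfund series.

E_∞ = 0 eV
E_5 = -13.6057 × 2² / 5² = -2.1769120 eV

Energy at series limit:
ΔE = E_∞ - E_5 = 0 - (-2.1769120) = 2.1769120 eV
λ = hc/E = 1239.84 eV·nm / 2.1769120 eV = 569.541 nm

This energy equals the ionization energy from the n = 5 state of He⁺.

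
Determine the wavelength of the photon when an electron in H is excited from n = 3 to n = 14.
859.61 nm

First, find the transition energy using E_n = -13.6057 / n² eV:
E_3 = -13.6057 / 3² = -1.511744 eV
E_14 = -13.6057 / 14² = -0.069417 eV

Photon energy: |ΔE| = |E_14 - E_3| = 1.442327 eV

Convert to wavelength using E = hc/λ with hc = 1239.84 eV·nm:
λ = hc/E = 1239.84 eV·nm / 1.442327 eV
λ = 859.61 nm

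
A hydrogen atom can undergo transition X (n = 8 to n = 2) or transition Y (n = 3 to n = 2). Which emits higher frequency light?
8 → 2

Calculate the energy for each transition:

Transition 8 → 2:
ΔE₁ = |E_2 - E_8| = |-13.6057/2² - (-13.6057/8²)|
ΔE₁ = |-3.401425000 - (-0.212589063)| = 3.188836 eV

Transition 3 → 2:
ΔE₂ = |E_2 - E_3| = |-13.6057/2² - (-13.6057/3²)|
ΔE₂ = |-3.401425000 - (-1.511744444)| = 1.889681 eV

Since 3.188836 eV > 1.889681 eV, the transition 8 → 2 emits the more energetic photon.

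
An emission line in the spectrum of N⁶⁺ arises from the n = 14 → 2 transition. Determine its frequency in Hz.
3.9478e+16 Hz

First, find the transition energy:
E_14 = -13.6057 × 7² / 14² = -3.40143 eV
E_2 = -13.6057 × 7² / 2² = -166.66983 eV
|ΔE| = |E_2 - E_14| = 163.26840 eV

Convert to Joules: E = 163.26840 eV × (1.602177 × 10⁻¹⁹ J/eV) = 2.615849e-17 J

Using E = hf:
f = E/h = 2.615849e-17 J / (6.62607 × 10⁻³⁴ J·s)
f = 3.9478e+16 Hz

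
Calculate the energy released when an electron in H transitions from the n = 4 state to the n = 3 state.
0.6614 eV

The energy levels are E_n = -13.6057 eV / n².

Energy at n = 4: E_4 = -13.6057 / 4² = -0.8503563 eV
Energy at n = 3: E_3 = -13.6057 / 3² = -1.5117444 eV

For emission (electron falling to lower state), the photon energy is:
E_photon = E_4 - E_3 = |-0.8503563 - (-1.5117444)|
E_photon = 0.6614 eV

This energy is carried away by the emitted photon.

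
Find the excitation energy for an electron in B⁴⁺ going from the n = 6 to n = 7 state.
2.5067 eV

The energy levels of a hydrogen-like atom are E_n = -13.6057 Z² eV / n².

Energy at n = 6: E_6 = -13.6057 × 5² / 6² = -9.4484028 eV
Energy at n = 7: E_7 = -13.6057 × 5² / 7² = -6.9416837 eV

The excitation energy is the difference:
ΔE = E_7 - E_6
ΔE = -6.9416837 - (-9.4484028)
ΔE = 2.5067 eV

Since this is positive, energy must be absorbed (photon absorption).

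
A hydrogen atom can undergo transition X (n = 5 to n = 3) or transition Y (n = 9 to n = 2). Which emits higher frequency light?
9 → 2

Calculate the energy for each transition:

Transition 5 → 3:
ΔE₁ = |E_3 - E_5| = |-13.6057/3² - (-13.6057/5²)|
ΔE₁ = |-1.51174444444 - (-0.54422800000)| = 0.96751644 eV

Transition 9 → 2:
ΔE₂ = |E_2 - E_9| = |-13.6057/2² - (-13.6057/9²)|
ΔE₂ = |-3.40142500000 - (-0.16797160494)| = 3.23345340 eV

Since 3.23345340 eV > 0.96751644 eV, the transition 9 → 2 emits the more energetic photon.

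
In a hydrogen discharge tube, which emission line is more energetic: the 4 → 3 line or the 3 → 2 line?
3 → 2

Calculate the energy for each transition:

Transition 4 → 3:
ΔE₁ = |E_3 - E_4| = |-13.6057/3² - (-13.6057/4²)|
ΔE₁ = |-1.51174444 - (-0.85035625)| = 0.66139 eV

Transition 3 → 2:
ΔE₂ = |E_2 - E_3| = |-13.6057/2² - (-13.6057/3²)|
ΔE₂ = |-3.40142500 - (-1.51174444)| = 1.88968 eV

Since 1.88968 eV > 0.66139 eV, the transition 3 → 2 emits the more energetic photon.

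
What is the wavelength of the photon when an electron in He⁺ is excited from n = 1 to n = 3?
25.629332 nm

First, find the transition energy using E_n = -13.6057 Z² / n² eV:
E_1 = -13.6057 × 2² / 1² = -54.42280000 eV
E_3 = -13.6057 × 2² / 3² = -6.04697778 eV

Photon energy: |ΔE| = |E_3 - E_1| = 48.37582222 eV

Convert to wavelength using E = hc/λ with hc = 1239.84 eV·nm:
λ = hc/E = 1239.84 eV·nm / 48.37582222 eV
λ = 25.629332 nm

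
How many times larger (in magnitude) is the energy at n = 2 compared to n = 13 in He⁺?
42.250

Using E_n = -13.6057 Z² / n² eV with Z = 2:

E_2 = -13.6057 × 2² / 2² = -54.4228 / 4 = -13.605700000 eV
E_13 = -13.6057 × 2² / 13² = -54.4228 / 169 = -0.322028402 eV

The ratio is:
E_2/E_13 = (-13.605700000) / (-0.322028402)
E_2/E_13 = (-54.4228/4) / (-54.4228/169)
E_2/E_13 = 169/4
E_2/E_13 = 42.250
(Note: the Z² factors cancel in the ratio.)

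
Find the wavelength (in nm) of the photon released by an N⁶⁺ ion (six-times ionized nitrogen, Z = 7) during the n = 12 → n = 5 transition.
56.26058 nm

First, find the transition energy using E_n = -13.6057 Z² / n² eV:
E_12 = -13.6057 × 7² / 12² = -4.6297174 eV
E_5 = -13.6057 × 7² / 5² = -26.6671720 eV

Photon energy: |ΔE| = |E_5 - E_12| = 22.0374546 eV

Convert to wavelength using E = hc/λ with hc = 1239.84 eV·nm:
λ = hc/E = 1239.84 eV·nm / 22.0374546 eV
λ = 56.26058 nm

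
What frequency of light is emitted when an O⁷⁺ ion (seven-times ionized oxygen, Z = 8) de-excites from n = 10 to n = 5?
6.32e+15 Hz

First, find the transition energy:
E_10 = -13.6057 × 8² / 10² = -8.7076480 eV
E_5 = -13.6057 × 8² / 5² = -34.8305920 eV
|ΔE| = |E_5 - E_10| = 26.1229440 eV

Convert to Joules: E = 26.1229440 eV × (1.602177 × 10⁻¹⁹ J/eV) = 4.1854e-18 J

Using E = hf:
f = E/h = 4.1854e-18 J / (6.62607 × 10⁻³⁴ J·s)
f = 6.32e+15 Hz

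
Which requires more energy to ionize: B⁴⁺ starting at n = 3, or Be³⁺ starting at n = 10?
B⁴⁺ at n = 3 (E = -37.7936 eV)

Using E_n = -13.6057 Z² / n² eV:

B⁴⁺ (Z = 5) at n = 3:
E = -13.6057 × 5² / 3² = -13.6057 × 25 / 9 = -37.7936111 eV

Be³⁺ (Z = 4) at n = 10:
E = -13.6057 × 4² / 10² = -13.6057 × 16 / 100 = -2.1769120 eV

Since -37.7936111 eV < -2.1769120 eV,
B⁴⁺ at n = 3 is more tightly bound (requires more energy to ionize).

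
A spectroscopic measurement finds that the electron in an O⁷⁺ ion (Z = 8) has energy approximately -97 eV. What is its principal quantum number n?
n = 3

The exact energy levels follow E_n = -13.6057 Z² / n² eV with Z = 8.

The measured value (-97 eV) is reported to only 2 significant figures, so we must test candidate n values and see which one matches to that precision.

Candidate energies:
  n = 1:  E = -13.6057 × 8² / 1² = -870.76480 eV
  n = 2:  E = -13.6057 × 8² / 2² = -217.69120 eV
  n = 3:  E = -13.6057 × 8² / 3² = -96.75164 eV  ← matches
  n = 4:  E = -13.6057 × 8² / 4² = -54.42280 eV
  n = 5:  E = -13.6057 × 8² / 5² = -34.83059 eV

Checking against the measurement of -97 eV (2 sig figs), only n = 3 agrees:
E_3 = -96.75164 eV, which rounds to -97 eV ✓

Therefore n = 3.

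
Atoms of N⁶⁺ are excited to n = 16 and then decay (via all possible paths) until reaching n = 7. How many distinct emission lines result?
45

The electron can occupy levels n = 7, 8, ..., 16 during de-excitation — that is m = 16 - 7 + 1 = 10 distinct levels.

The number of distinct spectral lines equals the number of ways to choose 2 of these m levels (each pair gives one possible emission transition):

Number of lines = m(m-1)/2 = 10×9/2 = 45

These correspond to all possible transitions between the 10 levels:
16 → 15, 16 → 14, 16 → 13, 16 → 12, 16 → 11, 16 → 10, 16 → 9, 16 → 8...

Each transition produces a photon with a unique energy (and thus wavelength). This count does not depend on Z.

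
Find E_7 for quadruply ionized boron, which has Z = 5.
-6.942 eV

For hydrogen-like ions, the energy levels scale with Z²:
E_n = -13.6057 Z² / n² eV

For B⁴⁺ (Z = 5) at n = 7:
E_7 = -13.6057 × 5² / 7²
E_7 = -13.6057 × 25 / 49
E_7 = -340.1425 / 49
E_7 = -6.942 eV

The energy is 25 times more negative than hydrogen at the same n due to the stronger nuclear charge.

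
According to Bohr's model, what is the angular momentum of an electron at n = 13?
1.371e-33 J·s (or 13ℏ)

In the Bohr model, angular momentum is quantized:
L = nℏ

where ℏ = h/(2π) = 1.05457e-34 J·s

For n = 13:
L = 13 × 1.05457e-34 J·s
L = 1.371e-33 J·s

This can also be written as L = 13ℏ.
The angular momentum is an integer multiple of the reduced Planck constant.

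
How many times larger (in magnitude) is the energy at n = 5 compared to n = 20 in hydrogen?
16.000000

Using E_n = -13.6057 Z² / n² eV with Z = 1:

E_5 = -13.6057 / 5² = -13.6057 / 25 = -0.544228000000 eV
E_20 = -13.6057 / 20² = -13.6057 / 400 = -0.034014250000 eV

The ratio is:
E_5/E_20 = (-0.544228000000) / (-0.034014250000)
E_5/E_20 = (-13.6057/25) / (-13.6057/400)
E_5/E_20 = 400/25
E_5/E_20 = 16.000000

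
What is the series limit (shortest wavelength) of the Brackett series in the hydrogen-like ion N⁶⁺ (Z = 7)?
29.7556 nm

The series limit corresponds to the transition from n = ∞ to n = 4.
This is the highest energy (shortest wavelength) transition in the Brackett series.

E_∞ = 0 eV
E_4 = -13.6057 × 7² / 4² = -41.667456 eV

Energy at series limit:
ΔE = E_∞ - E_4 = 0 - (-41.667456) = 41.667456 eV
λ = hc/E = 1239.84 eV·nm / 41.667456 eV = 29.7556 nm

This energy equals the ionization energy from the n = 4 state of N⁶⁺.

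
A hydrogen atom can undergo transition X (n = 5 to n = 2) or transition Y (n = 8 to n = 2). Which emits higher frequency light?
8 → 2

Calculate the energy for each transition:

Transition 5 → 2:
ΔE₁ = |E_2 - E_5| = |-13.6057/2² - (-13.6057/5²)|
ΔE₁ = |-3.4014250000 - (-0.5442280000)| = 2.8571970 eV

Transition 8 → 2:
ΔE₂ = |E_2 - E_8| = |-13.6057/2² - (-13.6057/8²)|
ΔE₂ = |-3.4014250000 - (-0.2125890625)| = 3.1888359 eV

Since 3.1888359 eV > 2.8571970 eV, the transition 8 → 2 emits the more energetic photon.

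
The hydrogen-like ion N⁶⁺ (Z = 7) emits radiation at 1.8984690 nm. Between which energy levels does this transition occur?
n = 7 → n = 1

First, find the photon energy from the wavelength (hc = 1239.84 eV·nm):
E = hc/λ = 1239.84 eV·nm / 1.8984690 nm = 653.07361 eV

The energy levels of N⁶⁺ satisfy E_n = -13.6057 × 7² / n² eV, so an emission n_i → n_f releases
ΔE = 13.6057 × 7² × (1/n_f² − 1/n_i²) eV.

Setting ΔE equal to the photon energy:
1/n_f² − 1/n_i² = 653.07361 / (13.6057 × 7²) = 0.97959185

Since 1/n_i² must be positive, we need 1/n_f² > 0.97959185, i.e. n_f ≤ 1. For each allowed n_f, solve n_i = (1/n_f² − 0.97959185)^(−1/2) and check whether it is a whole number:
  n_f = 1: 1/n_i² = 1.00000000 − 0.97959185 = 0.02040815 → n_i = 7.000  → integer, n_i = 7 ✓

Only n_f = 1 gives an integer upper level, n_i = 7.

The transition is from n = 7 to n = 1 (emission).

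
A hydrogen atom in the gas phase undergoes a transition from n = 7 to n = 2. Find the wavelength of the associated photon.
396.907 nm

First, find the transition energy using E_n = -13.6057 / n² eV:
E_7 = -13.6057 / 7² = -0.2776673 eV
E_2 = -13.6057 / 2² = -3.4014250 eV

Photon energy: |ΔE| = |E_2 - E_7| = 3.1237577 eV

Convert to wavelength using E = hc/λ with hc = 1239.84 eV·nm:
λ = hc/E = 1239.84 eV·nm / 3.1237577 eV
λ = 396.907 nm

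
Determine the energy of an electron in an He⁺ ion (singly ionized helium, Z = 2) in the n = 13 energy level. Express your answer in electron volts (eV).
-0.3220 eV

The energy levels of a hydrogen-like atom are given by:
E_n = -13.6057 Z² / n² eV  (with Z = 2 for He⁺)

For n = 13:
E_13 = -13.6057 × 2² / 13²
E_13 = -13.6057 × 4 / 169
E_13 = -0.3220 eV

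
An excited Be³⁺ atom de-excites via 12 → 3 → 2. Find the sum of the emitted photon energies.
52.911056 eV

The energy levels of Be³⁺ are E_n = -13.6057 × 4² / n² eV.

First transition (12 → 3):
ΔE₁ = |E_3 - E_12|
ΔE₁ = |-24.187911111111 - (-1.511744444444)| = 22.676166667 eV

Second transition (3 → 2):
ΔE₂ = |E_2 - E_3|
ΔE₂ = |-54.422800000000 - (-24.187911111111)| = 30.234888889 eV

Total energy released:
E_total = ΔE₁ + ΔE₂ = 22.676166667 + 30.234888889 = 52.911056 eV

Note: This equals the direct transition 12 → 2: 52.911056 eV ✓
Energy is conserved regardless of the path taken.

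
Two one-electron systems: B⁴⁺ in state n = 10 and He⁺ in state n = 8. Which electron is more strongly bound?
B⁴⁺ at n = 10 (E = -3.401 eV)

Using E_n = -13.6057 Z² / n² eV:

B⁴⁺ (Z = 5) at n = 10:
E = -13.6057 × 5² / 10² = -13.6057 × 25 / 100 = -3.401425 eV

He⁺ (Z = 2) at n = 8:
E = -13.6057 × 2² / 8² = -13.6057 × 4 / 64 = -0.850356 eV

Since -3.401425 eV < -0.850356 eV,
B⁴⁺ at n = 10 is more tightly bound (requires more energy to ionize).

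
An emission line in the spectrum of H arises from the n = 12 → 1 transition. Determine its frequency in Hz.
3.26700e+15 Hz

First, find the transition energy:
E_12 = -13.6057 / 12² = -0.0944840 eV
E_1 = -13.6057 / 1² = -13.6057000 eV
|ΔE| = |E_1 - E_12| = 13.5112160 eV

Convert to Joules: E = 13.5112160 eV × (1.602177 × 10⁻¹⁹ J/eV) = 2.1647360e-18 J

Using E = hf:
f = E/h = 2.1647360e-18 J / (6.62607 × 10⁻³⁴ J·s)
f = 3.26700e+15 Hz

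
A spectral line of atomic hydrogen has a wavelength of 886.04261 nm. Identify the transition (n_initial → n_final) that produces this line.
n = 11 → n = 3

First, find the photon energy from the wavelength (hc = 1239.84 eV·nm):
E = hc/λ = 1239.84 eV·nm / 886.04261 nm = 1.3993006 eV

The energy levels of hydrogen satisfy E_n = -13.6057 / n² eV, so an emission n_i → n_f releases
ΔE = 13.6057 × (1/n_f² − 1/n_i²) eV.

Setting ΔE equal to the photon energy:
1/n_f² − 1/n_i² = 1.3993006 / 13.6057 = 0.10284665

Since 1/n_i² must be positive, we need 1/n_f² > 0.10284665, i.e. n_f ≤ 3. For each allowed n_f, solve n_i = (1/n_f² − 0.10284665)^(−1/2) and check whether it is a whole number:
  n_f = 1: 1/n_i² = 1.00000000 − 0.10284665 = 0.89715335 → n_i = 1.056  (not an integer) ✗
  n_f = 2: 1/n_i² = 0.25000000 − 0.10284665 = 0.14715335 → n_i = 2.607  (not an integer) ✗
  n_f = 3: 1/n_i² = 0.11111111 − 0.10284665 = 0.00826446 → n_i = 11.000  → integer, n_i = 11 ✓

Only n_f = 3 gives an integer upper level, n_i = 11.

The transition is from n = 11 to n = 3 (emission).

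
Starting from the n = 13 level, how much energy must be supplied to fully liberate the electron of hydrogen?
0.0805 eV

The ionization energy is the energy needed to remove the electron completely (n → ∞).

For hydrogen, E_n = -13.6057 eV / n².

At n = 13: E_13 = -13.6057 / 13² = -0.0805071 eV
At n = ∞: E_∞ = 0 eV

Ionization energy = E_∞ - E_13 = 0 - (-0.0805071) = 0.0805071 eV
Ionization energy ≈ 0.0805 eV

This is also called the binding energy of the electron in state n = 13.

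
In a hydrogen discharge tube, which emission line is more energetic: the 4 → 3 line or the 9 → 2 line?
9 → 2

Calculate the energy for each transition:

Transition 4 → 3:
ΔE₁ = |E_3 - E_4| = |-13.6057/3² - (-13.6057/4²)|
ΔE₁ = |-1.5117444444 - (-0.8503562500)| = 0.6613882 eV

Transition 9 → 2:
ΔE₂ = |E_2 - E_9| = |-13.6057/2² - (-13.6057/9²)|
ΔE₂ = |-3.4014250000 - (-0.1679716049)| = 3.2334534 eV

Since 3.2334534 eV > 0.6613882 eV, the transition 9 → 2 emits the more energetic photon.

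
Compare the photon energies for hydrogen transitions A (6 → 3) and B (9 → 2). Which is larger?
9 → 2

Calculate the energy for each transition:

Transition 6 → 3:
ΔE₁ = |E_3 - E_6| = |-13.6057/3² - (-13.6057/6²)|
ΔE₁ = |-1.51174444 - (-0.37793611)| = 1.13381 eV

Transition 9 → 2:
ΔE₂ = |E_2 - E_9| = |-13.6057/2² - (-13.6057/9²)|
ΔE₂ = |-3.40142500 - (-0.16797160)| = 3.23345 eV

Since 3.23345 eV > 1.13381 eV, the transition 9 → 2 emits the more energetic photon.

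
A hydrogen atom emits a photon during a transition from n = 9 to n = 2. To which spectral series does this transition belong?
Balmer series

The spectral series in hydrogen are named based on the final (lower) energy level:
- Lyman series: n_final = 1 (ultraviolet)
- Balmer series: n_final = 2 (visible/near-UV)
- Paschen series: n_final = 3 (infrared)
- Brackett series: n_final = 4 (infrared)
- Pfund series: n_final = 5 (far infrared)

Since this transition ends at n = 2, it belongs to the Balmer series.

For reference, this 9 → 2 line has photon energy
ΔE = 13.6057 eV × (1/2² - 1/9²) = 3.2334533951 eV,
corresponding to wavelength λ = hc/ΔE = 1239.84 eV·nm / 3.2334533951 eV = 383.441432 nm in the visible/near-UV region.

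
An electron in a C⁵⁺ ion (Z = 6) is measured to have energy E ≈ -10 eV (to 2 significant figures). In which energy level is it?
n = 7

The exact energy levels follow E_n = -13.6057 Z² / n² eV with Z = 6.

The measured value (-10 eV) is reported to only 2 significant figures, so we must test candidate n values and see which one matches to that precision.

Candidate energies:
  n = 5:  E = -13.6057 × 6² / 5² = -19.592208 eV
  n = 6:  E = -13.6057 × 6² / 6² = -13.605700 eV
  n = 7:  E = -13.6057 × 6² / 7² = -9.996024 eV  ← matches
  n = 8:  E = -13.6057 × 6² / 8² = -7.653206 eV
  n = 9:  E = -13.6057 × 6² / 9² = -6.046978 eV

Checking against the measurement of -10 eV (2 sig figs), only n = 7 agrees:
E_7 = -9.996024 eV, which rounds to -10 eV ✓

Therefore n = 7.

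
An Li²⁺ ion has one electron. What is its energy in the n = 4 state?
-7.653 eV

For hydrogen-like ions, the energy levels scale with Z²:
E_n = -13.6057 Z² / n² eV

For Li²⁺ (Z = 3) at n = 4:
E_4 = -13.6057 × 3² / 4²
E_4 = -13.6057 × 9 / 16
E_4 = -122.4513 / 16
E_4 = -7.653 eV

The energy is 9 times more negative than hydrogen at the same n due to the stronger nuclear charge.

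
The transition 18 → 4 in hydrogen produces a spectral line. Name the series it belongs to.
Brackett series

The spectral series in hydrogen are named based on the final (lower) energy level:
- Lyman series: n_final = 1 (ultraviolet)
- Balmer series: n_final = 2 (visible/near-UV)
- Paschen series: n_final = 3 (infrared)
- Brackett series: n_final = 4 (infrared)
- Pfund series: n_final = 5 (far infrared)

Since this transition ends at n = 4, it belongs to the Brackett series.

For reference, this 18 → 4 line has photon energy
ΔE = 13.6057 eV × (1/4² - 1/18²) = 0.80836335 eV,
corresponding to wavelength λ = hc/ΔE = 1239.84 eV·nm / 0.80836335 eV = 1533.77 nm in the infrared region.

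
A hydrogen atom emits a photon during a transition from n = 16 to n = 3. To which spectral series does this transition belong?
Paschen series

The spectral series in hydrogen are named based on the final (lower) energy level:
- Lyman series: n_final = 1 (ultraviolet)
- Balmer series: n_final = 2 (visible/near-UV)
- Paschen series: n_final = 3 (infrared)
- Brackett series: n_final = 4 (infrared)
- Pfund series: n_final = 5 (far infrared)

Since this transition ends at n = 3, it belongs to the Paschen series.

For reference, this 16 → 3 line has photon energy
ΔE = 13.6057 eV × (1/3² - 1/16²) = 1.4585972 eV,
corresponding to wavelength λ = hc/ΔE = 1239.84 eV·nm / 1.4585972 eV = 850.022 nm in the infrared region.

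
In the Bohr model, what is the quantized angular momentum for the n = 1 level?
1.05457e-34 J·s (or 1ℏ)

In the Bohr model, angular momentum is quantized:
L = nℏ

where ℏ = h/(2π) = 1.0545718e-34 J·s

For n = 1:
L = 1 × 1.0545718e-34 J·s
L = 1.05457e-34 J·s

This can also be written as L = 1ℏ.
The angular momentum is an integer multiple of the reduced Planck constant.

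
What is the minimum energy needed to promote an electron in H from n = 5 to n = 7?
0.267 eV

The energy levels of a hydrogen-like atom are E_n = -13.6057 eV / n².

Energy at n = 5: E_5 = -13.6057 / 5² = -0.544228 eV
Energy at n = 7: E_7 = -13.6057 / 7² = -0.277667 eV

The excitation energy is the difference:
ΔE = E_7 - E_5
ΔE = -0.277667 - (-0.544228)
ΔE = 0.267 eV

Since this is positive, energy must be absorbed (photon absorption).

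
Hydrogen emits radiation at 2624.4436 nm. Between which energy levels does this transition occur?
n = 6 → n = 4

First, find the photon energy from the wavelength (hc = 1239.84 eV·nm):
E = hc/λ = 1239.84 eV·nm / 2624.4436 nm = 0.47242014 eV

The energy levels of hydrogen satisfy E_n = -13.6057 / n² eV, so an emission n_i → n_f releases
ΔE = 13.6057 × (1/n_f² − 1/n_i²) eV.

Setting ΔE equal to the photon energy:
1/n_f² − 1/n_i² = 0.47242014 / 13.6057 = 0.034722222

Since 1/n_i² must be positive, we need 1/n_f² > 0.034722222, i.e. n_f ≤ 5. For each allowed n_f, solve n_i = (1/n_f² − 0.034722222)^(−1/2) and check whether it is a whole number:
  n_f = 1: 1/n_i² = 1.000000000 − 0.034722222 = 0.965277778 → n_i = 1.018  (not an integer) ✗
  n_f = 2: 1/n_i² = 0.250000000 − 0.034722222 = 0.215277778 → n_i = 2.155  (not an integer) ✗
  n_f = 3: 1/n_i² = 0.111111111 − 0.034722222 = 0.076388889 → n_i = 3.618  (not an integer) ✗
  n_f = 4: 1/n_i² = 0.062500000 − 0.034722222 = 0.027777778 → n_i = 6.000  → integer, n_i = 6 ✓
  n_f = 5: 1/n_i² = 0.040000000 − 0.034722222 = 0.005277778 → n_i = 13.765  (not an integer) ✗

Only n_f = 4 gives an integer upper level, n_i = 6.

The transition is from n = 6 to n = 4 (emission).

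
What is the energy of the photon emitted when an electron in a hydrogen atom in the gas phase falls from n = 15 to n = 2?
3.341 eV

The energy levels are E_n = -13.6057 eV / n².

Energy at n = 15: E_15 = -13.6057 / 15² = -0.060470 eV
Energy at n = 2: E_2 = -13.6057 / 2² = -3.401425 eV

For emission (electron falling to lower state), the photon energy is:
E_photon = E_15 - E_2 = |-0.060470 - (-3.401425)|
E_photon = 3.341 eV

This energy is carried away by the emitted photon.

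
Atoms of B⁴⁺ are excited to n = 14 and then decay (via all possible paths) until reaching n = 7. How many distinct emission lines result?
28

The electron can occupy levels n = 7, 8, ..., 14 during de-excitation — that is m = 14 - 7 + 1 = 8 distinct levels.

The number of distinct spectral lines equals the number of ways to choose 2 of these m levels (each pair gives one possible emission transition):

Number of lines = m(m-1)/2 = 8×7/2 = 28

These correspond to all possible transitions between the 8 levels:
14 → 13, 14 → 12, 14 → 11, 14 → 10, 14 → 9, 14 → 8, 14 → 7, 13 → 12...

Each transition produces a photon with a unique energy (and thus wavelength). This count does not depend on Z.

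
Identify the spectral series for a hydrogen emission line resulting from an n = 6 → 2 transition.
Balmer series

The spectral series in hydrogen are named based on the final (lower) energy level:
- Lyman series: n_final = 1 (ultraviolet)
- Balmer series: n_final = 2 (visible/near-UV)
- Paschen series: n_final = 3 (infrared)
- Brackett series: n_final = 4 (infrared)
- Pfund series: n_final = 5 (far infrared)

Since this transition ends at n = 2, it belongs to the Balmer series.

For reference, this 6 → 2 line has photon energy
ΔE = 13.6057 eV × (1/2² - 1/6²) = 3.0234888889 eV,
corresponding to wavelength λ = hc/ΔE = 1239.84 eV·nm / 3.0234888889 eV = 410.069309 nm in the visible/near-UV region.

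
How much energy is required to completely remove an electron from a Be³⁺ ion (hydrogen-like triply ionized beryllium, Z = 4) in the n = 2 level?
54.42280 eV

The ionization energy is the energy needed to remove the electron completely (n → ∞).

For a hydrogen-like ion with Z = 4, E_n = -13.6057 Z² / n² eV.

At n = 2: E_2 = -13.6057 × 4² / 2² = -54.42280000 eV
At n = ∞: E_∞ = 0 eV

Ionization energy = E_∞ - E_2 = 0 - (-54.42280000) = 54.42280000 eV
Ionization energy ≈ 54.42280 eV

This is also called the binding energy of the electron in state n = 2.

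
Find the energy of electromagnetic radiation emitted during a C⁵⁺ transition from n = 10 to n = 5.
14.69416 eV

The energy levels are E_n = -13.6057 Z² eV / n².

Energy at n = 10: E_10 = -13.6057 × 6² / 10² = -4.89805200 eV
Energy at n = 5: E_5 = -13.6057 × 6² / 5² = -19.59220800 eV

For emission (electron falling to lower state), the photon energy is:
E_photon = E_10 - E_5 = |-4.89805200 - (-19.59220800)|
E_photon = 14.69416 eV

This energy is carried away by the emitted photon.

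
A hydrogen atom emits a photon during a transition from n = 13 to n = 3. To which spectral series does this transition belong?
Paschen series

The spectral series in hydrogen are named based on the final (lower) energy level:
- Lyman series: n_final = 1 (ultraviolet)
- Balmer series: n_final = 2 (visible/near-UV)
- Paschen series: n_final = 3 (infrared)
- Brackett series: n_final = 4 (infrared)
- Pfund series: n_final = 5 (far infrared)

Since this transition ends at n = 3, it belongs to the Paschen series.

For reference, this 13 → 3 line has photon energy
ΔE = 13.6057 eV × (1/3² - 1/13²) = 1.4312373 eV,
corresponding to wavelength λ = hc/ΔE = 1239.84 eV·nm / 1.4312373 eV = 866.271 nm in the infrared region.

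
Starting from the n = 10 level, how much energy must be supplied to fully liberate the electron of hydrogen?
0.136 eV

The ionization energy is the energy needed to remove the electron completely (n → ∞).

For hydrogen, E_n = -13.6057 eV / n².

At n = 10: E_10 = -13.6057 / 10² = -0.136057 eV
At n = ∞: E_∞ = 0 eV

Ionization energy = E_∞ - E_10 = 0 - (-0.136057) = 0.136057 eV
Ionization energy ≈ 0.136 eV

This is also called the binding energy of the electron in state n = 10.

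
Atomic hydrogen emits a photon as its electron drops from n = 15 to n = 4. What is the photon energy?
0.790 eV

The energy levels are E_n = -13.6057 eV / n².

Energy at n = 15: E_15 = -13.6057 / 15² = -0.060470 eV
Energy at n = 4: E_4 = -13.6057 / 4² = -0.850356 eV

For emission (electron falling to lower state), the photon energy is:
E_photon = E_15 - E_4 = |-0.060470 - (-0.850356)|
E_photon = 0.790 eV

This energy is carried away by the emitted photon.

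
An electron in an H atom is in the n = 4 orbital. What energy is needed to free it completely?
0.850356 eV

The ionization energy is the energy needed to remove the electron completely (n → ∞).

For hydrogen, E_n = -13.6057 eV / n².

At n = 4: E_4 = -13.6057 / 4² = -0.850356250 eV
At n = ∞: E_∞ = 0 eV

Ionization energy = E_∞ - E_4 = 0 - (-0.850356250) = 0.850356250 eV
Ionization energy ≈ 0.850356 eV

This is also called the binding energy of the electron in state n = 4.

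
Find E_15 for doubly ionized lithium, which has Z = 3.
-0.54423 eV

For hydrogen-like ions, the energy levels scale with Z²:
E_n = -13.6057 Z² / n² eV

For Li²⁺ (Z = 3) at n = 15:
E_15 = -13.6057 × 3² / 15²
E_15 = -13.6057 × 9 / 225
E_15 = -122.4513 / 225
E_15 = -0.54423 eV

The energy is 9 times more negative than hydrogen at the same n due to the stronger nuclear charge.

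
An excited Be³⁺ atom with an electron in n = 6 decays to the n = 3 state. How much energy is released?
18.14093 eV

The energy levels are E_n = -13.6057 Z² eV / n².

Energy at n = 6: E_6 = -13.6057 × 4² / 6² = -6.04697778 eV
Energy at n = 3: E_3 = -13.6057 × 4² / 3² = -24.18791111 eV

For emission (electron falling to lower state), the photon energy is:
E_photon = E_6 - E_3 = |-6.04697778 - (-24.18791111)|
E_photon = 18.14093 eV

This energy is carried away by the emitted photon.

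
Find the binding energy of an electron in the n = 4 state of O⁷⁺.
54.42280 eV

The ionization energy is the energy needed to remove the electron completely (n → ∞).

For a hydrogen-like ion with Z = 8, E_n = -13.6057 Z² / n² eV.

At n = 4: E_4 = -13.6057 × 8² / 4² = -54.42280000 eV
At n = ∞: E_∞ = 0 eV

Ionization energy = E_∞ - E_4 = 0 - (-54.42280000) = 54.42280000 eV
Ionization energy ≈ 54.42280 eV

This is also called the binding energy of the electron in state n = 4.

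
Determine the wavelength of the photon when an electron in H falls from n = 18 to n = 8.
7267.690 nm

First, find the transition energy using E_n = -13.6057 / n² eV:
E_18 = -13.6057 / 18² = -0.041992901 eV
E_8 = -13.6057 / 8² = -0.212589063 eV

Photon energy: |ΔE| = |E_8 - E_18| = 0.170596162 eV

Convert to wavelength using E = hc/λ with hc = 1239.84 eV·nm:
λ = hc/E = 1239.84 eV·nm / 0.170596162 eV
λ = 7267.690 nm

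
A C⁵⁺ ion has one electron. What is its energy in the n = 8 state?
-7.653 eV

For hydrogen-like ions, the energy levels scale with Z²:
E_n = -13.6057 Z² / n² eV

For C⁵⁺ (Z = 6) at n = 8:
E_8 = -13.6057 × 6² / 8²
E_8 = -13.6057 × 36 / 64
E_8 = -489.8052 / 64
E_8 = -7.653 eV

The energy is 36 times more negative than hydrogen at the same n due to the stronger nuclear charge.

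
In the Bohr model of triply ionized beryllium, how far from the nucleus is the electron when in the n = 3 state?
0.1191 nm (or 1.1907 Å)

The Bohr radius formula is:
r_n = n² a₀ / Z

where a₀ = 0.0529177 nm is the Bohr radius.

For Be³⁺ (Z = 4) at n = 3:
r_3 = 3² × 0.0529177 nm / 4
r_3 = 9 × 0.0529177 nm / 4
r_3 = 0.47626 nm / 4
r_3 = 0.1191 nm

The electron orbits at approximately 0.1191 nm from the nucleus.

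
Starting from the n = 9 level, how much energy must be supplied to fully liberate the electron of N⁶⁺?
8.2306 eV

The ionization energy is the energy needed to remove the electron completely (n → ∞).

For a hydrogen-like ion with Z = 7, E_n = -13.6057 Z² / n² eV.

At n = 9: E_9 = -13.6057 × 7² / 9² = -8.2306086 eV
At n = ∞: E_∞ = 0 eV

Ionization energy = E_∞ - E_9 = 0 - (-8.2306086) = 8.2306086 eV
Ionization energy ≈ 8.2306 eV

This is also called the binding energy of the electron in state n = 9.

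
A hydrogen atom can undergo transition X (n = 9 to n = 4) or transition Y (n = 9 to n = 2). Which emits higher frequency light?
9 → 2

Calculate the energy for each transition:

Transition 9 → 4:
ΔE₁ = |E_4 - E_9| = |-13.6057/4² - (-13.6057/9²)|
ΔE₁ = |-0.8503562500 - (-0.1679716049)| = 0.6823846 eV

Transition 9 → 2:
ΔE₂ = |E_2 - E_9| = |-13.6057/2² - (-13.6057/9²)|
ΔE₂ = |-3.4014250000 - (-0.1679716049)| = 3.2334534 eV

Since 3.2334534 eV > 0.6823846 eV, the transition 9 → 2 emits the more energetic photon.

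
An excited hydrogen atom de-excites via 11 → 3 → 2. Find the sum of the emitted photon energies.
3.288981 eV

The energy levels of hydrogen are E_n = -13.6057 / n² eV.

First transition (11 → 3):
ΔE₁ = |E_3 - E_11|
ΔE₁ = |-1.511744444444 - (-0.112443801653)| = 1.399300643 eV

Second transition (3 → 2):
ΔE₂ = |E_2 - E_3|
ΔE₂ = |-3.401425000000 - (-1.511744444444)| = 1.889680556 eV

Total energy released:
E_total = ΔE₁ + ΔE₂ = 1.399300643 + 1.889680556 = 3.288981 eV

Note: This equals the direct transition 11 → 2: 3.288981 eV ✓
Energy is conserved regardless of the path taken.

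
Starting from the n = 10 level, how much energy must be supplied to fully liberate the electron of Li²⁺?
1.22451 eV

The ionization energy is the energy needed to remove the electron completely (n → ∞).

For a hydrogen-like ion with Z = 3, E_n = -13.6057 Z² / n² eV.

At n = 10: E_10 = -13.6057 × 3² / 10² = -1.22451300 eV
At n = ∞: E_∞ = 0 eV

Ionization energy = E_∞ - E_10 = 0 - (-1.22451300) = 1.22451300 eV
Ionization energy ≈ 1.22451 eV

This is also called the binding energy of the electron in state n = 10.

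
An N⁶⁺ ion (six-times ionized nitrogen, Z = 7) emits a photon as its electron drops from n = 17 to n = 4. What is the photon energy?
39.3606 eV

The energy levels are E_n = -13.6057 Z² eV / n².

Energy at n = 17: E_17 = -13.6057 × 7² / 17² = -2.3068488 eV
Energy at n = 4: E_4 = -13.6057 × 7² / 4² = -41.6674563 eV

For emission (electron falling to lower state), the photon energy is:
E_photon = E_17 - E_4 = |-2.3068488 - (-41.6674563)|
E_photon = 39.3606 eV

This energy is carried away by the emitted photon.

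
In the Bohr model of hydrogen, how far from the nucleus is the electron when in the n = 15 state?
11.90649 nm (or 119.06487 Å)

The Bohr radius formula is:
r_n = n² a₀ / Z

where a₀ = 0.05291772 nm is the Bohr radius.

For H (Z = 1) at n = 15:
r_15 = 15² × 0.05291772 nm / 1
r_15 = 225 × 0.05291772 nm / 1
r_15 = 11.906487 nm / 1
r_15 = 11.90649 nm

The electron orbits at approximately 11.90649 nm from the nucleus.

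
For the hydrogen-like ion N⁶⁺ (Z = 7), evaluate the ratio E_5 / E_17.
11.560000

Using E_n = -13.6057 Z² / n² eV with Z = 7:

E_5 = -13.6057 × 7² / 5² = -666.6793 / 25 = -26.667172000000 eV
E_17 = -13.6057 × 7² / 17² = -666.6793 / 289 = -2.306848788927 eV

The ratio is:
E_5/E_17 = (-26.667172000000) / (-2.306848788927)
E_5/E_17 = (-666.6793/25) / (-666.6793/289)
E_5/E_17 = 289/25
E_5/E_17 = 11.560000
(Note: the Z² factors cancel in the ratio.)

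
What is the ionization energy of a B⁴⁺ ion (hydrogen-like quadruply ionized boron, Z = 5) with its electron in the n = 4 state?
21.26 eV

The ionization energy is the energy needed to remove the electron completely (n → ∞).

For a hydrogen-like ion with Z = 5, E_n = -13.6057 Z² / n² eV.

At n = 4: E_4 = -13.6057 × 5² / 4² = -21.25891 eV
At n = ∞: E_∞ = 0 eV

Ionization energy = E_∞ - E_4 = 0 - (-21.25891) = 21.25891 eV
Ionization energy ≈ 21.26 eV

This is also called the binding energy of the electron in state n = 4.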